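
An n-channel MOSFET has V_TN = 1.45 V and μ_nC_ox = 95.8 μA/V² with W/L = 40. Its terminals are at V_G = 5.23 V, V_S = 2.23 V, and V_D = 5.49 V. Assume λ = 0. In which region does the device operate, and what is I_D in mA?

V_GS = V_G − V_S = 5.23 − 2.23 = 3 V; V_DS = V_D − V_S = 5.49 − 2.23 = 3.26 V.
k_n = μ_nC_ox · (W/L) = 3.832 mA/V².
V_ov = V_GS − V_TN = 3 − 1.45 = 1.55 V.
Since V_DS = 3.26 V ≥ V_ov = 1.55 V, the device is in saturation.
I_D = ½ k_n V_ov² = 0.5 × 3.832 × 1.55² = 4.6 mA.

Saturation; I_D = 4.60 mA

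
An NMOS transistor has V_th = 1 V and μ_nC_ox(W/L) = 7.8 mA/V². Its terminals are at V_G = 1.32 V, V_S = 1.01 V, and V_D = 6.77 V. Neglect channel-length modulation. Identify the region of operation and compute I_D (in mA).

Cutoff; I_D = 0 mA

V_GS = V_G − V_S = 1.32 − 1.01 = 0.31 V; V_DS = V_D − V_S = 6.77 − 1.01 = 5.76 V.
V_GS = 0.31 V < V_th = 1 V, so the transistor is in cutoff.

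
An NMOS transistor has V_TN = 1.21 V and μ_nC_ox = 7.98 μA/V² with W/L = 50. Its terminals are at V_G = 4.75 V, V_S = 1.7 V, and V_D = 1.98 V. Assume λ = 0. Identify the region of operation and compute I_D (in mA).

V_GS = V_G − V_S = 4.75 − 1.7 = 3.05 V; V_DS = V_D − V_S = 1.98 − 1.7 = 0.28 V.
k_n = μ_nC_ox · (W/L) = 0.399 mA/V².
V_ov = V_GS − V_TN = 3.05 − 1.21 = 1.84 V.
Since V_DS = 0.28 V < V_ov = 1.84 V, the device is in the triode region.
I_D = k_n [V_ov · V_DS − ½ V_DS²] = 0.399 × [1.84 × 0.28 − 0.5 × 0.28²] = 0.19 mA.

Triode; I_D = 0.190 mA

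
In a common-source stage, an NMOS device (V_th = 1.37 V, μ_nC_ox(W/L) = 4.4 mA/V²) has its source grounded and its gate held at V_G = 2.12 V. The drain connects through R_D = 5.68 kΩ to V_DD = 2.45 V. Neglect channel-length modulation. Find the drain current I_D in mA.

V_GS = V_G = 2.12 V, so V_ov = 2.12 − 1.37 = 0.75 V.
Assume saturation: I_D = ½ k_n V_ov² = 0.5 × 4.4 × 0.75² = 1.24 mA, giving V_DS = V_DD − I_D R_D = 2.45 − 1.24 × 5.68 = -4.58 V.
But -4.58 V < V_ov = 0.75 V, so the device is actually in triode.
In triode I_D = k_n[V_ov V_DS − ½ V_DS²] and I_D = (V_DD − V_DS)/R_D. Equating: 12.5 V_DS² − 19.74 V_DS + 2.45 = 0, giving V_DS = 0.136 V (the root below V_ov).
I_D = (2.45 − 0.136) / 5.68 = 0.407 mA.

I_D = 0.407 mA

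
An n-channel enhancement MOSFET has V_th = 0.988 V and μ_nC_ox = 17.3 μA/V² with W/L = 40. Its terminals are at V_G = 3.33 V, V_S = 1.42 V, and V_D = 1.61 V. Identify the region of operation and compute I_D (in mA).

V_GS = V_G − V_S = 3.33 − 1.42 = 1.91 V; V_DS = V_D − V_S = 1.61 − 1.42 = 0.19 V.
k_n = μ_nC_ox · (W/L) = 0.692 mA/V².
V_ov = V_GS − V_th = 1.91 − 0.988 = 0.922 V.
Since V_DS = 0.19 V < V_ov = 0.922 V, the device is in the triode region.
I_D = k_n [V_ov · V_DS − ½ V_DS²] = 0.692 × [0.922 × 0.19 − 0.5 × 0.19²] = 0.109 mA.

Triode; I_D = 0.109 mA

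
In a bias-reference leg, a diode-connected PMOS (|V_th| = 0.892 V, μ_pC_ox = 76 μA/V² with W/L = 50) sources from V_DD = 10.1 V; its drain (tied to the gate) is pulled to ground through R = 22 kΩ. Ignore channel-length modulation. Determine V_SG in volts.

With gate tied to drain, V_SG = V_SD ≥ V_SG − |V_th|, so the device is in saturation.
k_p = μ_pC_ox · (W/L) = 3.8 mA/V².
KCL at the drain: ½ k_p (V_SG − |V_th|)² = (V_DD − V_SG)/R.
Let x = V_SG − 0.892. Then 41.8 x² + x − 9.208 = 0, giving x = 0.458 V (positive root), so V_SG = 1.35 V.
I_D = (V_DD − V_SG)/R = (10.1 − 1.35) / 22 = 0.398 mA.

V_SG = 1.35 V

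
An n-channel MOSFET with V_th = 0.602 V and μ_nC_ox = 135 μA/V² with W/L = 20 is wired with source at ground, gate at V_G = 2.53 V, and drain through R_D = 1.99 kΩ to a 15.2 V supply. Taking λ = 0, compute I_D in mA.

I_D = 5.02 mA

V_GS = V_G = 2.53 V, so V_ov = 2.53 − 0.602 = 1.93 V.
k_n = μ_nC_ox · (W/L) = 2.7 mA/V².
Assume saturation: I_D = ½ k_n V_ov² = 0.5 × 2.7 × 1.93² = 5.02 mA, giving V_DS = V_DD − I_D R_D = 15.2 − 5.02 × 1.99 = 5.21 V.
V_DS = 5.21 V ≥ V_ov = 1.93 V, confirming saturation.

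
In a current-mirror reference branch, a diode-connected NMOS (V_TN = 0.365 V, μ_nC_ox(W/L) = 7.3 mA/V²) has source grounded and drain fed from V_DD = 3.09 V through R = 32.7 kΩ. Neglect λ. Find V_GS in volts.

With gate tied to drain, V_GS = V_DS ≥ V_GS − V_TN, so the device is in saturation.
KCL at the drain: ½ k_n (V_GS − V_TN)² = (V_DD − V_GS)/R.
Let x = V_GS − 0.365. Then 119 x² + x − 2.725 = 0, giving x = 0.147 V (positive root), so V_GS = 0.512 V.
I_D = (V_DD − V_GS)/R = (3.09 − 0.512) / 32.7 = 0.0788 mA.

V_GS = 0.512 V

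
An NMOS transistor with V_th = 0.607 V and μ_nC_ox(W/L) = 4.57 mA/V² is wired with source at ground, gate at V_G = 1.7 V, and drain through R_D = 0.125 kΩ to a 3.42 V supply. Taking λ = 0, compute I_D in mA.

V_GS = V_G = 1.7 V, so V_ov = 1.7 − 0.607 = 1.09 V.
Assume saturation: I_D = ½ k_n V_ov² = 0.5 × 4.57 × 1.09² = 2.73 mA, giving V_DS = V_DD − I_D R_D = 3.42 − 2.73 × 0.125 = 3.08 V.
V_DS = 3.08 V ≥ V_ov = 1.09 V, confirming saturation.

I_D = 2.73 mA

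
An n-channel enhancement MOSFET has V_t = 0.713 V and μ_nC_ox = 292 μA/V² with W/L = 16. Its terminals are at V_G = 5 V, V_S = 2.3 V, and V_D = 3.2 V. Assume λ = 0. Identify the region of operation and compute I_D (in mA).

Triode; I_D = 6.46 mA

V_GS = V_G − V_S = 5 − 2.3 = 2.7 V; V_DS = V_D − V_S = 3.2 − 2.3 = 0.9 V.
k_n = μ_nC_ox · (W/L) = 4.672 mA/V².
V_ov = V_GS − V_t = 2.7 − 0.713 = 1.99 V.
Since V_DS = 0.9 V < V_ov = 1.99 V, the device is in the triode region.
I_D = k_n [V_ov · V_DS − ½ V_DS²] = 4.672 × [1.99 × 0.9 − 0.5 × 0.9²] = 6.46 mA.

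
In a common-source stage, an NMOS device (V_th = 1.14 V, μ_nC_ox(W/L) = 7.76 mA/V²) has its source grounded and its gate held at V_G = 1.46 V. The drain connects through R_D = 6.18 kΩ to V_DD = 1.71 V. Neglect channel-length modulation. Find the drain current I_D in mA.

V_GS = V_G = 1.46 V, so V_ov = 1.46 − 1.14 = 0.32 V.
Assume saturation: I_D = ½ k_n V_ov² = 0.5 × 7.76 × 0.32² = 0.397 mA, giving V_DS = V_DD − I_D R_D = 1.71 − 0.397 × 6.18 = -0.745 V.
But -0.745 V < V_ov = 0.32 V, so the device is actually in triode.
In triode I_D = k_n[V_ov V_DS − ½ V_DS²] and I_D = (V_DD − V_DS)/R_D. Equating: 24 V_DS² − 16.35 V_DS + 1.71 = 0, giving V_DS = 0.129 V (the root below V_ov).
I_D = (1.71 − 0.129) / 6.18 = 0.256 mA.

I_D = 0.256 mA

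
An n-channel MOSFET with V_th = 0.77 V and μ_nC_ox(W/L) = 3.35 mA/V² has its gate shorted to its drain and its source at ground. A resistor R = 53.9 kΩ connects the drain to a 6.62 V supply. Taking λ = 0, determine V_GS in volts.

V_GS = 1.02 V

With gate tied to drain, V_GS = V_DS ≥ V_GS − V_th, so the device is in saturation.
KCL at the drain: ½ k_n (V_GS − V_th)² = (V_DD − V_GS)/R.
Let x = V_GS − 0.77. Then 90.3 x² + x − 5.85 = 0, giving x = 0.249 V (positive root), so V_GS = 1.02 V.
I_D = (V_DD − V_GS)/R = (6.62 − 1.02) / 53.9 = 0.104 mA.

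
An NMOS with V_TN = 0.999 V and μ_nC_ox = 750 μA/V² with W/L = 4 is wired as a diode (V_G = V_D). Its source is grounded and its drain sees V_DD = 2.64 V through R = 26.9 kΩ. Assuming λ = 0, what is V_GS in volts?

V_GS = 1.19 V

With gate tied to drain, V_GS = V_DS ≥ V_GS − V_TN, so the device is in saturation.
k_n = μ_nC_ox · (W/L) = 3 mA/V².
KCL at the drain: ½ k_n (V_GS − V_TN)² = (V_DD − V_GS)/R.
Let x = V_GS − 0.999. Then 40.3 x² + x − 1.641 = 0, giving x = 0.19 V (positive root), so V_GS = 1.19 V.
I_D = (V_DD − V_GS)/R = (2.64 − 1.19) / 26.9 = 0.054 mA.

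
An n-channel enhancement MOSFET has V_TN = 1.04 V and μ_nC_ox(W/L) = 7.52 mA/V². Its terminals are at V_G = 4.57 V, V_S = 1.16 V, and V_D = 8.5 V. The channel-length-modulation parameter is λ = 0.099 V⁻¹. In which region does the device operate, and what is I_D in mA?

Saturation; I_D = 36.5 mA

V_GS = V_G − V_S = 4.57 − 1.16 = 3.41 V; V_DS = V_D − V_S = 8.5 − 1.16 = 7.34 V.
V_ov = V_GS − V_TN = 3.41 − 1.04 = 2.37 V.
Since V_DS = 7.34 V ≥ V_ov = 2.37 V, the device is in saturation.
I_D = ½ k_n V_ov² (1 + λ V_DS) = 0.5 × 7.52 × 2.37² × (1 + 0.099 × 7.34) = 36.5 mA.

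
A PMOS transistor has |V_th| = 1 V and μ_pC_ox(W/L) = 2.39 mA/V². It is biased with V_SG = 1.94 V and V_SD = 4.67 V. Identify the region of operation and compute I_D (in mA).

Saturation; I_D = 1.06 mA

V_ov = V_SG − |V_th| = 1.94 − 1 = 0.94 V.
Since V_SD = 4.67 V ≥ V_ov = 0.94 V, the device is in saturation.
I_D = ½ k_p V_ov² = 0.5 × 2.39 × 0.94² = 1.06 mA.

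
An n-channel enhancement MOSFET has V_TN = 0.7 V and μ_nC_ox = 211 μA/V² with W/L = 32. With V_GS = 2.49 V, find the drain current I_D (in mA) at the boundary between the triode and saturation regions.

I_D = 10.8 mA

At the boundary V_DS = V_ov = V_GS − V_TN = 2.49 − 0.7 = 1.79 V.
k_n = μ_nC_ox · (W/L) = 6.752 mA/V².
I_D = ½ k_n V_ov² = 0.5 × 6.752 × 1.79² = 10.8 mA.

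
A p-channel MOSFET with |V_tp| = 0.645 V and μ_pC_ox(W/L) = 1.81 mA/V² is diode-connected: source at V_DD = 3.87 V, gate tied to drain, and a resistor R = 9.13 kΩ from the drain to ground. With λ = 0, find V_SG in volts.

With gate tied to drain, V_SG = V_SD ≥ V_SG − |V_tp|, so the device is in saturation.
KCL at the drain: ½ k_p (V_SG − |V_tp|)² = (V_DD − V_SG)/R.
Let x = V_SG − 0.645. Then 8.26 x² + x − 3.225 = 0, giving x = 0.567 V (positive root), so V_SG = 1.21 V.
I_D = (V_DD − V_SG)/R = (3.87 − 1.21) / 9.13 = 0.291 mA.

V_SG = 1.21 V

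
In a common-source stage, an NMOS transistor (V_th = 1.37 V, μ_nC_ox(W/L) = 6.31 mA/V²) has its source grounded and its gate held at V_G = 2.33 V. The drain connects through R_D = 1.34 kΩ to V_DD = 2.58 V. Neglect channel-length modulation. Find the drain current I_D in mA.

I_D = 1.68 mA

V_GS = V_G = 2.33 V, so V_ov = 2.33 − 1.37 = 0.96 V.
Assume saturation: I_D = ½ k_n V_ov² = 0.5 × 6.31 × 0.96² = 2.91 mA, giving V_DS = V_DD − I_D R_D = 2.58 − 2.91 × 1.34 = -1.32 V.
But -1.32 V < V_ov = 0.96 V, so the device is actually in triode.
In triode I_D = k_n[V_ov V_DS − ½ V_DS²] and I_D = (V_DD − V_DS)/R_D. Equating: 4.23 V_DS² − 9.117 V_DS + 2.58 = 0, giving V_DS = 0.335 V (the root below V_ov).
I_D = (2.58 − 0.335) / 1.34 = 1.68 mA.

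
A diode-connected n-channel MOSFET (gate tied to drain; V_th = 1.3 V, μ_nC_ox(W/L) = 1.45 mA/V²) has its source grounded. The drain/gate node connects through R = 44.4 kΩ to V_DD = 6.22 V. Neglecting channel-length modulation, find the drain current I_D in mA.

I_D = 0.102 mA

With gate tied to drain, V_GS = V_DS ≥ V_GS − V_th, so the device is in saturation.
KCL at the drain: ½ k_n (V_GS − V_th)² = (V_DD − V_GS)/R.
Let x = V_GS − 1.3. Then 32.2 x² + x − 4.92 = 0, giving x = 0.376 V (positive root), so V_GS = 1.68 V.
I_D = (V_DD − V_GS)/R = (6.22 − 1.68) / 44.4 = 0.102 mA.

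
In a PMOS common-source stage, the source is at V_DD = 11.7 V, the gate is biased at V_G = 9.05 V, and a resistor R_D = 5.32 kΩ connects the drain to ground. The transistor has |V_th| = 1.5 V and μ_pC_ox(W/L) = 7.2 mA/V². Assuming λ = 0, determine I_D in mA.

V_SG = V_DD − V_G = 11.7 − 9.05 = 2.65 V, so V_ov = 2.65 − 1.5 = 1.15 V.
Assume saturation: I_D = ½ k_p V_ov² = 0.5 × 7.2 × 1.15² = 4.76 mA, giving V_SD = V_DD − I_D R_D = 11.7 − 4.76 × 5.32 = -13.6 V.
But -13.6 V < V_ov = 1.15 V, so the device is actually in triode.
In triode I_D = k_p[V_ov V_SD − ½ V_SD²] and I_D = (V_DD − V_SD)/R_D. Equating: 19.2 V_SD² − 45.05 V_SD + 11.7 = 0, giving V_SD = 0.297 V (the root below V_ov).
I_D = (11.7 − 0.297) / 5.32 = 2.14 mA.

I_D = 2.14 mA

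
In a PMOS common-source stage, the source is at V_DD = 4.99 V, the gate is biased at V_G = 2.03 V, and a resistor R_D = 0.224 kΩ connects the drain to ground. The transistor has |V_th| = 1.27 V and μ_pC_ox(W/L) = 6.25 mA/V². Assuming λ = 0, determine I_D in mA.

V_SG = V_DD − V_G = 4.99 − 2.03 = 2.96 V, so V_ov = 2.96 − 1.27 = 1.69 V.
Assume saturation: I_D = ½ k_p V_ov² = 0.5 × 6.25 × 1.69² = 8.93 mA, giving V_SD = V_DD − I_D R_D = 4.99 − 8.93 × 0.224 = 2.99 V.
V_SD = 2.99 V ≥ V_ov = 1.69 V, confirming saturation.

I_D = 8.93 mA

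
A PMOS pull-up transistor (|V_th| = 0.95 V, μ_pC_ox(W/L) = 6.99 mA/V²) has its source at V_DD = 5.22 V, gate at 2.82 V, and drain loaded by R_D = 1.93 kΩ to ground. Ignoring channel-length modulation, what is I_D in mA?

V_SG = V_DD − V_G = 5.22 − 2.82 = 2.4 V, so V_ov = 2.4 − 0.95 = 1.45 V.
Assume saturation: I_D = ½ k_p V_ov² = 0.5 × 6.99 × 1.45² = 7.35 mA, giving V_SD = V_DD − I_D R_D = 5.22 − 7.35 × 1.93 = -8.96 V.
But -8.96 V < V_ov = 1.45 V, so the device is actually in triode.
In triode I_D = k_p[V_ov V_SD − ½ V_SD²] and I_D = (V_DD − V_SD)/R_D. Equating: 6.75 V_SD² − 20.56 V_SD + 5.22 = 0, giving V_SD = 0.28 V (the root below V_ov).
I_D = (5.22 − 0.28) / 1.93 = 2.56 mA.

I_D = 2.56 mA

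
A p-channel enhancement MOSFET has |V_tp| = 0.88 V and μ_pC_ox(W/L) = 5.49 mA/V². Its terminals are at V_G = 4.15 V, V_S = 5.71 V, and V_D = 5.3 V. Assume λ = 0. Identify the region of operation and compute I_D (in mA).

Triode; I_D = 1.07 mA

V_SG = V_S − V_G = 5.71 − 4.15 = 1.56 V; V_SD = V_S − V_D = 5.71 − 5.3 = 0.41 V.
V_ov = V_SG − |V_tp| = 1.56 − 0.88 = 0.68 V.
Since V_SD = 0.41 V < V_ov = 0.68 V, the device is in the triode region.
I_D = k_p [V_ov · V_SD − ½ V_SD²] = 5.49 × [0.68 × 0.41 − 0.5 × 0.41²] = 1.07 mA.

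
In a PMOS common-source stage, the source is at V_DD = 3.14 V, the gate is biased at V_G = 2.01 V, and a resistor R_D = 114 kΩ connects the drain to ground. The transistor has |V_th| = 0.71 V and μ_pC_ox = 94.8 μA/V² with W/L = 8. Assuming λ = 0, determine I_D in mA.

I_D = 0.0267 mA

V_SG = V_DD − V_G = 3.14 − 2.01 = 1.13 V, so V_ov = 1.13 − 0.71 = 0.42 V.
k_p = μ_pC_ox · (W/L) = 0.7584 mA/V².
Assume saturation: I_D = ½ k_p V_ov² = 0.5 × 0.7584 × 0.42² = 0.0669 mA, giving V_SD = V_DD − I_D R_D = 3.14 − 0.0669 × 114 = -4.49 V.
But -4.49 V < V_ov = 0.42 V, so the device is actually in triode.
In triode I_D = k_p[V_ov V_SD − ½ V_SD²] and I_D = (V_DD − V_SD)/R_D. Equating: 43.2 V_SD² − 37.31 V_SD + 3.14 = 0, giving V_SD = 0.0945 V (the root below V_ov).
I_D = (3.14 − 0.0945) / 114 = 0.0267 mA.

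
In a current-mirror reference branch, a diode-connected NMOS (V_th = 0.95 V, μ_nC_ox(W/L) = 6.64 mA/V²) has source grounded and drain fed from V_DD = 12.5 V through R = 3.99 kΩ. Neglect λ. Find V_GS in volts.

V_GS = 1.85 V

With gate tied to drain, V_GS = V_DS ≥ V_GS − V_th, so the device is in saturation.
KCL at the drain: ½ k_n (V_GS − V_th)² = (V_DD − V_GS)/R.
Let x = V_GS − 0.95. Then 13.2 x² + x − 11.55 = 0, giving x = 0.897 V (positive root), so V_GS = 1.85 V.
I_D = (V_DD − V_GS)/R = (12.5 − 1.85) / 3.99 = 2.67 mA.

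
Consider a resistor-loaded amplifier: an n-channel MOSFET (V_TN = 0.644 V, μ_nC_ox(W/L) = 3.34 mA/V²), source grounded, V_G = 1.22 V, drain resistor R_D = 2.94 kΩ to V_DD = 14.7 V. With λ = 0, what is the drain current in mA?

I_D = 0.554 mA

V_GS = V_G = 1.22 V, so V_ov = 1.22 − 0.644 = 0.576 V.
Assume saturation: I_D = ½ k_n V_ov² = 0.5 × 3.34 × 0.576² = 0.554 mA, giving V_DS = V_DD − I_D R_D = 14.7 − 0.554 × 2.94 = 13.1 V.
V_DS = 13.1 V ≥ V_ov = 0.576 V, confirming saturation.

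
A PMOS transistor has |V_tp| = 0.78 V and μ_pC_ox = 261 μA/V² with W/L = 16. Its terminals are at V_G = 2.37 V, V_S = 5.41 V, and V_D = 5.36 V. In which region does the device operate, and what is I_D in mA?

Triode; I_D = 0.467 mA

V_SG = V_S − V_G = 5.41 − 2.37 = 3.04 V; V_SD = V_S − V_D = 5.41 − 5.36 = 0.05 V.
k_p = μ_pC_ox · (W/L) = 4.176 mA/V².
V_ov = V_SG − |V_tp| = 3.04 − 0.78 = 2.26 V.
Since V_SD = 0.05 V < V_ov = 2.26 V, the device is in the triode region.
I_D = k_p [V_ov · V_SD − ½ V_SD²] = 4.176 × [2.26 × 0.05 − 0.5 × 0.05²] = 0.467 mA.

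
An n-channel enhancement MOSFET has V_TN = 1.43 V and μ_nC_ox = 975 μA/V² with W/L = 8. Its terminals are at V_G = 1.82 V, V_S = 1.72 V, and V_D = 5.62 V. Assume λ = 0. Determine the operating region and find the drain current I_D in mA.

V_GS = V_G − V_S = 1.82 − 1.72 = 0.1 V; V_DS = V_D − V_S = 5.62 − 1.72 = 3.9 V.
V_GS = 0.1 V < V_TN = 1.43 V, so the transistor is in cutoff.

Cutoff; I_D = 0 mA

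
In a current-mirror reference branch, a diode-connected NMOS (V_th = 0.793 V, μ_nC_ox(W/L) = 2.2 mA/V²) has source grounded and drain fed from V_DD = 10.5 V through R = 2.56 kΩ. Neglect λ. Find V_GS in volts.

With gate tied to drain, V_GS = V_DS ≥ V_GS − V_th, so the device is in saturation.
KCL at the drain: ½ k_n (V_GS − V_th)² = (V_DD − V_GS)/R.
Let x = V_GS − 0.793. Then 2.82 x² + x − 9.707 = 0, giving x = 1.69 V (positive root), so V_GS = 2.48 V.
I_D = (V_DD − V_GS)/R = (10.5 − 2.48) / 2.56 = 3.13 mA.

V_GS = 2.48 V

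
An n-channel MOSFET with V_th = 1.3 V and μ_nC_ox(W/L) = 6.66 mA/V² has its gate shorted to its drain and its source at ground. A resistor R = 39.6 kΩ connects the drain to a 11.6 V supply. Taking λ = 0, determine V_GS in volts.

V_GS = 1.58 V

With gate tied to drain, V_GS = V_DS ≥ V_GS − V_th, so the device is in saturation.
KCL at the drain: ½ k_n (V_GS − V_th)² = (V_DD − V_GS)/R.
Let x = V_GS − 1.3. Then 132 x² + x − 10.3 = 0, giving x = 0.276 V (positive root), so V_GS = 1.58 V.
I_D = (V_DD − V_GS)/R = (11.6 − 1.58) / 39.6 = 0.253 mA.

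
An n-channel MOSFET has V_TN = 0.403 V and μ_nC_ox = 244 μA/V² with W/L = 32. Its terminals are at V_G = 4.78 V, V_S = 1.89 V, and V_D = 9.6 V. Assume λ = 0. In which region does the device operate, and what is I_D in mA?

Saturation; I_D = 24.1 mA

V_GS = V_G − V_S = 4.78 − 1.89 = 2.89 V; V_DS = V_D − V_S = 9.6 − 1.89 = 7.71 V.
k_n = μ_nC_ox · (W/L) = 7.808 mA/V².
V_ov = V_GS − V_TN = 2.89 − 0.403 = 2.49 V.
Since V_DS = 7.71 V ≥ V_ov = 2.49 V, the device is in saturation.
I_D = ½ k_n V_ov² = 0.5 × 7.808 × 2.49² = 24.1 mA.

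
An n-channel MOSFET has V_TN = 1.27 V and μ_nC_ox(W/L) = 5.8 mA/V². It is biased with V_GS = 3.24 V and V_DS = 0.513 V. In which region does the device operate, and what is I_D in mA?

V_ov = V_GS − V_TN = 3.24 − 1.27 = 1.97 V.
Since V_DS = 0.513 V < V_ov = 1.97 V, the device is in the triode region.
I_D = k_n [V_ov · V_DS − ½ V_DS²] = 5.8 × [1.97 × 0.513 − 0.5 × 0.513²] = 5.1 mA.

Triode; I_D = 5.10 mA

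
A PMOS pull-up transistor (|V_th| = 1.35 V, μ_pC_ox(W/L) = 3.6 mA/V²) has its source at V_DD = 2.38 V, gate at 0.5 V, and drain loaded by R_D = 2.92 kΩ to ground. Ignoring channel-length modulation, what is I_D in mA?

V_SG = V_DD − V_G = 2.38 − 0.5 = 1.88 V, so V_ov = 1.88 − 1.35 = 0.53 V.
Assume saturation: I_D = ½ k_p V_ov² = 0.5 × 3.6 × 0.53² = 0.506 mA, giving V_SD = V_DD − I_D R_D = 2.38 − 0.506 × 2.92 = 0.904 V.
V_SD = 0.904 V ≥ V_ov = 0.53 V, confirming saturation.

I_D = 0.506 mA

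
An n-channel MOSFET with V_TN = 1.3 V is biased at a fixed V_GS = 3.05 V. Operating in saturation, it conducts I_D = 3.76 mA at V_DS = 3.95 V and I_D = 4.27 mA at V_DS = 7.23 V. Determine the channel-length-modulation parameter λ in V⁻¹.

With V_GS fixed, I_D ∝ (1 + λ V_DS) in saturation, so I_D2/I_D1 = (1 + λ V_DS2)/(1 + λ V_DS1).
4.27/3.76 = 1.136 = (1 + 7.23 λ)/(1 + 3.95 λ).
Solving: λ (I_D1 V_DS2 − I_D2 V_DS1) = I_D2 − I_D1, so λ = (4.27 − 3.76) / (3.76 × 7.23 − 4.27 × 3.95) = 0.51 / 10.3 = 0.0494 V⁻¹.

λ = 0.0494 V⁻¹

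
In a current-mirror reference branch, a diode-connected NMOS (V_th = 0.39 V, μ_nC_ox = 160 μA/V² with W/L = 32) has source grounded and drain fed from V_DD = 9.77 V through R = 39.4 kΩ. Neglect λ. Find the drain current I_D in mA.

I_D = 0.230 mA

With gate tied to drain, V_GS = V_DS ≥ V_GS − V_th, so the device is in saturation.
k_n = μ_nC_ox · (W/L) = 5.12 mA/V².
KCL at the drain: ½ k_n (V_GS − V_th)² = (V_DD − V_GS)/R.
Let x = V_GS − 0.39. Then 101 x² + x − 9.38 = 0, giving x = 0.3 V (positive root), so V_GS = 0.69 V.
I_D = (V_DD − V_GS)/R = (9.77 − 0.69) / 39.4 = 0.23 mA.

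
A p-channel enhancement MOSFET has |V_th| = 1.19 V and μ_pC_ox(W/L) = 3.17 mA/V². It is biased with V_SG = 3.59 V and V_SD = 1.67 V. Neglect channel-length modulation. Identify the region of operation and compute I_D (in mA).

Triode; I_D = 8.28 mA

V_ov = V_SG − |V_th| = 3.59 − 1.19 = 2.4 V.
Since V_SD = 1.67 V < V_ov = 2.4 V, the device is in the triode region.
I_D = k_p [V_ov · V_SD − ½ V_SD²] = 3.17 × [2.4 × 1.67 − 0.5 × 1.67²] = 8.28 mA.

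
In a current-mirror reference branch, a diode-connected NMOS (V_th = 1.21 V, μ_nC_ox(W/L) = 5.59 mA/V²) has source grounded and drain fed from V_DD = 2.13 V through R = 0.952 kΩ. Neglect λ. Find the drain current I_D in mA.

With gate tied to drain, V_GS = V_DS ≥ V_GS − V_th, so the device is in saturation.
KCL at the drain: ½ k_n (V_GS − V_th)² = (V_DD − V_GS)/R.
Let x = V_GS − 1.21. Then 2.66 x² + x − 0.92 = 0, giving x = 0.429 V (positive root), so V_GS = 1.64 V.
I_D = (V_DD − V_GS)/R = (2.13 − 1.64) / 0.952 = 0.515 mA.

I_D = 0.515 mA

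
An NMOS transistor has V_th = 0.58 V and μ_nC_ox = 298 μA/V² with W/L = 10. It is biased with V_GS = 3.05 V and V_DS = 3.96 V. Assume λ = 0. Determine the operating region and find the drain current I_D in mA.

Saturation; I_D = 9.09 mA

k_n = μ_nC_ox · (W/L) = 2.98 mA/V².
V_ov = V_GS − V_th = 3.05 − 0.58 = 2.47 V.
Since V_DS = 3.96 V ≥ V_ov = 2.47 V, the device is in saturation.
I_D = ½ k_n V_ov² = 0.5 × 2.98 × 2.47² = 9.09 mA.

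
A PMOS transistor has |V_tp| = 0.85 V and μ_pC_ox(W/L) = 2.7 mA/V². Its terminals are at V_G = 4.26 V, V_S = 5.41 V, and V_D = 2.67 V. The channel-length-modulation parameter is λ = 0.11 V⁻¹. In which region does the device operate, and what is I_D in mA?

Saturation; I_D = 0.158 mA

V_SG = V_S − V_G = 5.41 − 4.26 = 1.15 V; V_SD = V_S − V_D = 5.41 − 2.67 = 2.74 V.
V_ov = V_SG − |V_tp| = 1.15 − 0.85 = 0.3 V.
Since V_SD = 2.74 V ≥ V_ov = 0.3 V, the device is in saturation.
I_D = ½ k_p V_ov² (1 + λ V_SD) = 0.5 × 2.7 × 0.3² × (1 + 0.11 × 2.74) = 0.158 mA.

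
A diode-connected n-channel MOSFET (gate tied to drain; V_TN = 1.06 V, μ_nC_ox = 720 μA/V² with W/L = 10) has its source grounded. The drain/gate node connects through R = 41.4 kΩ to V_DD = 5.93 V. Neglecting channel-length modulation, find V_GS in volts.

With gate tied to drain, V_GS = V_DS ≥ V_GS − V_TN, so the device is in saturation.
k_n = μ_nC_ox · (W/L) = 7.2 mA/V².
KCL at the drain: ½ k_n (V_GS − V_TN)² = (V_DD − V_GS)/R.
Let x = V_GS − 1.06. Then 149 x² + x − 4.87 = 0, giving x = 0.177 V (positive root), so V_GS = 1.24 V.
I_D = (V_DD − V_GS)/R = (5.93 − 1.24) / 41.4 = 0.113 mA.

V_GS = 1.24 V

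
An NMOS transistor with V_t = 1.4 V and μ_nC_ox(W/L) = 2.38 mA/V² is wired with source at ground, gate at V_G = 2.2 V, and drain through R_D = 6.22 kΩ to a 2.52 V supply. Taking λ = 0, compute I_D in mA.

I_D = 0.369 mA

V_GS = V_G = 2.2 V, so V_ov = 2.2 − 1.4 = 0.8 V.
Assume saturation: I_D = ½ k_n V_ov² = 0.5 × 2.38 × 0.8² = 0.762 mA, giving V_DS = V_DD − I_D R_D = 2.52 − 0.762 × 6.22 = -2.22 V.
But -2.22 V < V_ov = 0.8 V, so the device is actually in triode.
In triode I_D = k_n[V_ov V_DS − ½ V_DS²] and I_D = (V_DD − V_DS)/R_D. Equating: 7.4 V_DS² − 12.84 V_DS + 2.52 = 0, giving V_DS = 0.226 V (the root below V_ov).
I_D = (2.52 − 0.226) / 6.22 = 0.369 mA.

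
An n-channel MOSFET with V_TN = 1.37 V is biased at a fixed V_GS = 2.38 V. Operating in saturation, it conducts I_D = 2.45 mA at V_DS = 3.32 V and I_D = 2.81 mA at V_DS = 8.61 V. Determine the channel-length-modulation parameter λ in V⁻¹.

With V_GS fixed, I_D ∝ (1 + λ V_DS) in saturation, so I_D2/I_D1 = (1 + λ V_DS2)/(1 + λ V_DS1).
2.81/2.45 = 1.147 = (1 + 8.61 λ)/(1 + 3.32 λ).
Solving: λ (I_D1 V_DS2 − I_D2 V_DS1) = I_D2 − I_D1, so λ = (2.81 − 2.45) / (2.45 × 8.61 − 2.81 × 3.32) = 0.36 / 11.8 = 0.0306 V⁻¹.

λ = 0.0306 V⁻¹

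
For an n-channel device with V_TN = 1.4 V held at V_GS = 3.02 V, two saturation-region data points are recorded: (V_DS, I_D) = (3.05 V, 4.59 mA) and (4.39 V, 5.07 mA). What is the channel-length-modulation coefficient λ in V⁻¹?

With V_GS fixed, I_D ∝ (1 + λ V_DS) in saturation, so I_D2/I_D1 = (1 + λ V_DS2)/(1 + λ V_DS1).
5.07/4.59 = 1.105 = (1 + 4.39 λ)/(1 + 3.05 λ).
Solving: λ (I_D1 V_DS2 − I_D2 V_DS1) = I_D2 − I_D1, so λ = (5.07 − 4.59) / (4.59 × 4.39 − 5.07 × 3.05) = 0.48 / 4.69 = 0.102 V⁻¹.

λ = 0.102 V⁻¹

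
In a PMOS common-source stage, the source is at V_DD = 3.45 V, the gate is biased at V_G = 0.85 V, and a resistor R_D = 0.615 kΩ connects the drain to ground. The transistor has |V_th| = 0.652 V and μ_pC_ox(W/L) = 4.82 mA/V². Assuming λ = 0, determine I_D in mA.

I_D = 4.66 mA

V_SG = V_DD − V_G = 3.45 − 0.85 = 2.6 V, so V_ov = 2.6 − 0.652 = 1.95 V.
Assume saturation: I_D = ½ k_p V_ov² = 0.5 × 4.82 × 1.95² = 9.15 mA, giving V_SD = V_DD − I_D R_D = 3.45 − 9.15 × 0.615 = -2.17 V.
But -2.17 V < V_ov = 1.95 V, so the device is actually in triode.
In triode I_D = k_p[V_ov V_SD − ½ V_SD²] and I_D = (V_DD − V_SD)/R_D. Equating: 1.48 V_SD² − 6.774 V_SD + 3.45 = 0, giving V_SD = 0.584 V (the root below V_ov).
I_D = (3.45 − 0.584) / 0.615 = 4.66 mA.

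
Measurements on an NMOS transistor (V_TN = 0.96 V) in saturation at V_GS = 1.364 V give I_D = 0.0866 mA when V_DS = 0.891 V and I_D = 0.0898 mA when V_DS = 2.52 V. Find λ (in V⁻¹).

With V_GS fixed, I_D ∝ (1 + λ V_DS) in saturation, so I_D2/I_D1 = (1 + λ V_DS2)/(1 + λ V_DS1).
0.0898/0.0866 = 1.037 = (1 + 2.52 λ)/(1 + 0.891 λ).
Solving: λ (I_D1 V_DS2 − I_D2 V_DS1) = I_D2 − I_D1, so λ = (0.0898 − 0.0866) / (0.0866 × 2.52 − 0.0898 × 0.891) = 0.0032 / 0.138 = 0.0232 V⁻¹.

λ = 0.0232 V⁻¹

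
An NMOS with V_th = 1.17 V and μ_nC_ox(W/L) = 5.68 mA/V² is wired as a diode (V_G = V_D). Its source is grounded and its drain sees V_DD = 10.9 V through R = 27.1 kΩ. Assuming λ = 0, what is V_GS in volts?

V_GS = 1.52 V

With gate tied to drain, V_GS = V_DS ≥ V_GS − V_th, so the device is in saturation.
KCL at the drain: ½ k_n (V_GS − V_th)² = (V_DD − V_GS)/R.
Let x = V_GS − 1.17. Then 77 x² + x − 9.73 = 0, giving x = 0.349 V (positive root), so V_GS = 1.52 V.
I_D = (V_DD − V_GS)/R = (10.9 − 1.52) / 27.1 = 0.346 mA.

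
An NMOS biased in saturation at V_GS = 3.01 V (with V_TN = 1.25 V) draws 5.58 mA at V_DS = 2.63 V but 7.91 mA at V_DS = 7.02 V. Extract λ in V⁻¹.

λ = 0.127 V⁻¹

With V_GS fixed, I_D ∝ (1 + λ V_DS) in saturation, so I_D2/I_D1 = (1 + λ V_DS2)/(1 + λ V_DS1).
7.91/5.58 = 1.418 = (1 + 7.02 λ)/(1 + 2.63 λ).
Solving: λ (I_D1 V_DS2 − I_D2 V_DS1) = I_D2 − I_D1, so λ = (7.91 − 5.58) / (5.58 × 7.02 − 7.91 × 2.63) = 2.33 / 18.4 = 0.127 V⁻¹.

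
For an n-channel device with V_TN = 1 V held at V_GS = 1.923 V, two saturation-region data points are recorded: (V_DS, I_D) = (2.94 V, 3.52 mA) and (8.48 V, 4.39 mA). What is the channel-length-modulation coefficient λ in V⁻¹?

With V_GS fixed, I_D ∝ (1 + λ V_DS) in saturation, so I_D2/I_D1 = (1 + λ V_DS2)/(1 + λ V_DS1).
4.39/3.52 = 1.247 = (1 + 8.48 λ)/(1 + 2.94 λ).
Solving: λ (I_D1 V_DS2 − I_D2 V_DS1) = I_D2 − I_D1, so λ = (4.39 − 3.52) / (3.52 × 8.48 − 4.39 × 2.94) = 0.87 / 16.9 = 0.0513 V⁻¹.

λ = 0.0513 V⁻¹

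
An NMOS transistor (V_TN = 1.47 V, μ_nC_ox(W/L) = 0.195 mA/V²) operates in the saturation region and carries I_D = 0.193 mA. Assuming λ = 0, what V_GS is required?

V_GS = 2.88 V

In saturation I_D = ½ k_n (V_GS − V_TN)², so V_GS − V_TN = √(2 I_D / k_n) = √(2 × 0.193 / 0.195) = 1.41 V.
V_GS = 1.47 + 1.41 = 2.88 V.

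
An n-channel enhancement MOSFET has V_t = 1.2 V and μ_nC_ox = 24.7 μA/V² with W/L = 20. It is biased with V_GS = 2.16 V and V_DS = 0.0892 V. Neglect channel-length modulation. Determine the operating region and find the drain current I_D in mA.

Triode; I_D = 0.0403 mA

k_n = μ_nC_ox · (W/L) = 0.494 mA/V².
V_ov = V_GS − V_t = 2.16 − 1.2 = 0.96 V.
Since V_DS = 0.0892 V < V_ov = 0.96 V, the device is in the triode region.
I_D = k_n [V_ov · V_DS − ½ V_DS²] = 0.494 × [0.96 × 0.0892 − 0.5 × 0.0892²] = 0.0403 mA.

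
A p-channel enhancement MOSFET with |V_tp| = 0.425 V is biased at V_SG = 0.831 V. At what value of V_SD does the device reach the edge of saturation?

The boundary between triode and saturation is V_SD = V_SG − |V_tp| = V_ov.
V_ov = 0.831 − 0.425 = 0.406 V.

V_SD,sat = 0.406 V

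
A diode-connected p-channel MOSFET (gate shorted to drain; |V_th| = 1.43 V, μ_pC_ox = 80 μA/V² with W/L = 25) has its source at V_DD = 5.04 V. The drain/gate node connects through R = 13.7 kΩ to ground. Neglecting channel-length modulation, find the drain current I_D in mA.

With gate tied to drain, V_SG = V_SD ≥ V_SG − |V_th|, so the device is in saturation.
k_p = μ_pC_ox · (W/L) = 2 mA/V².
KCL at the drain: ½ k_p (V_SG − |V_th|)² = (V_DD − V_SG)/R.
Let x = V_SG − 1.43. Then 13.7 x² + x − 3.61 = 0, giving x = 0.478 V (positive root), so V_SG = 1.91 V.
I_D = (V_DD − V_SG)/R = (5.04 − 1.91) / 13.7 = 0.229 mA.

I_D = 0.229 mA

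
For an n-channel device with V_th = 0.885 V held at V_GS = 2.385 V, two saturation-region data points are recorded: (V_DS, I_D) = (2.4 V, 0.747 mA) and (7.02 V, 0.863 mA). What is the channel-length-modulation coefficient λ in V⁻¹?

λ = 0.0366 V⁻¹

With V_GS fixed, I_D ∝ (1 + λ V_DS) in saturation, so I_D2/I_D1 = (1 + λ V_DS2)/(1 + λ V_DS1).
0.863/0.747 = 1.155 = (1 + 7.02 λ)/(1 + 2.4 λ).
Solving: λ (I_D1 V_DS2 − I_D2 V_DS1) = I_D2 − I_D1, so λ = (0.863 − 0.747) / (0.747 × 7.02 − 0.863 × 2.4) = 0.116 / 3.17 = 0.0366 V⁻¹.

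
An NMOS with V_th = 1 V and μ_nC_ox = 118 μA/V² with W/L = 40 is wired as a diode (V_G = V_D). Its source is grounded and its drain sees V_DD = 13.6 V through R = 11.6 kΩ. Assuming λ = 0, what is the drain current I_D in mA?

I_D = 1.03 mA

With gate tied to drain, V_GS = V_DS ≥ V_GS − V_th, so the device is in saturation.
k_n = μ_nC_ox · (W/L) = 4.72 mA/V².
KCL at the drain: ½ k_n (V_GS − V_th)² = (V_DD − V_GS)/R.
Let x = V_GS − 1. Then 27.4 x² + x − 12.6 = 0, giving x = 0.66 V (positive root), so V_GS = 1.66 V.
I_D = (V_DD − V_GS)/R = (13.6 − 1.66) / 11.6 = 1.03 mA.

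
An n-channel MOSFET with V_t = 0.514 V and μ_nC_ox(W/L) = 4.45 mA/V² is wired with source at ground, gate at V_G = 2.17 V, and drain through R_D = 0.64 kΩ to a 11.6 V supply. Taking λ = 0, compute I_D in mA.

V_GS = V_G = 2.17 V, so V_ov = 2.17 − 0.514 = 1.66 V.
Assume saturation: I_D = ½ k_n V_ov² = 0.5 × 4.45 × 1.66² = 6.1 mA, giving V_DS = V_DD − I_D R_D = 11.6 − 6.1 × 0.64 = 7.69 V.
V_DS = 7.69 V ≥ V_ov = 1.66 V, confirming saturation.

I_D = 6.10 mA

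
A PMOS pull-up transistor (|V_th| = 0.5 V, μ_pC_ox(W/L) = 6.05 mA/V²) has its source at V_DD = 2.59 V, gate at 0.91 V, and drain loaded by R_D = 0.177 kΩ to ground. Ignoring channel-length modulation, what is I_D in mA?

I_D = 4.21 mA

V_SG = V_DD − V_G = 2.59 − 0.91 = 1.68 V, so V_ov = 1.68 − 0.5 = 1.18 V.
Assume saturation: I_D = ½ k_p V_ov² = 0.5 × 6.05 × 1.18² = 4.21 mA, giving V_SD = V_DD − I_D R_D = 2.59 − 4.21 × 0.177 = 1.84 V.
V_SD = 1.84 V ≥ V_ov = 1.18 V, confirming saturation.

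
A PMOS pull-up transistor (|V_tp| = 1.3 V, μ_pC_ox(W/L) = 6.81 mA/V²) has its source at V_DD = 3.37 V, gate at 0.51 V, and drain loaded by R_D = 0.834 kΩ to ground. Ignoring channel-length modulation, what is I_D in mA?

V_SG = V_DD − V_G = 3.37 − 0.51 = 2.86 V, so V_ov = 2.86 − 1.3 = 1.56 V.
Assume saturation: I_D = ½ k_p V_ov² = 0.5 × 6.81 × 1.56² = 8.29 mA, giving V_SD = V_DD − I_D R_D = 3.37 − 8.29 × 0.834 = -3.54 V.
But -3.54 V < V_ov = 1.56 V, so the device is actually in triode.
In triode I_D = k_p[V_ov V_SD − ½ V_SD²] and I_D = (V_DD − V_SD)/R_D. Equating: 2.84 V_SD² − 9.86 V_SD + 3.37 = 0, giving V_SD = 0.384 V (the root below V_ov).
I_D = (3.37 − 0.384) / 0.834 = 3.58 mA.

I_D = 3.58 mA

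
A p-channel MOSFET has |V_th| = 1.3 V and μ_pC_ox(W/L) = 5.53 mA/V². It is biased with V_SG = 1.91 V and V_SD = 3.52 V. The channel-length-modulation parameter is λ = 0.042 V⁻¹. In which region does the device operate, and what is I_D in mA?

V_ov = V_SG − |V_th| = 1.91 − 1.3 = 0.61 V.
Since V_SD = 3.52 V ≥ V_ov = 0.61 V, the device is in saturation.
I_D = ½ k_p V_ov² (1 + λ V_SD) = 0.5 × 5.53 × 0.61² × (1 + 0.042 × 3.52) = 1.18 mA.

Saturation; I_D = 1.18 mA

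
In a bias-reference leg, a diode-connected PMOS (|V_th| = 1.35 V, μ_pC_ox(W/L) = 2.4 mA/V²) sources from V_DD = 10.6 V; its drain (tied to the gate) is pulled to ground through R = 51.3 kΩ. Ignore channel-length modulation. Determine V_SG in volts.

V_SG = 1.73 V

With gate tied to drain, V_SG = V_SD ≥ V_SG − |V_th|, so the device is in saturation.
KCL at the drain: ½ k_p (V_SG − |V_th|)² = (V_DD − V_SG)/R.
Let x = V_SG − 1.35. Then 61.6 x² + x − 9.25 = 0, giving x = 0.38 V (positive root), so V_SG = 1.73 V.
I_D = (V_DD − V_SG)/R = (10.6 − 1.73) / 51.3 = 0.173 mA.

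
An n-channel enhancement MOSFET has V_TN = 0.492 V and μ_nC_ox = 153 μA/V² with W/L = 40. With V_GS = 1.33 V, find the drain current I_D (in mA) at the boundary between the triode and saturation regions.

I_D = 2.15 mA

At the boundary V_DS = V_ov = V_GS − V_TN = 1.33 − 0.492 = 0.838 V.
k_n = μ_nC_ox · (W/L) = 6.12 mA/V².
I_D = ½ k_n V_ov² = 0.5 × 6.12 × 0.838² = 2.15 mA.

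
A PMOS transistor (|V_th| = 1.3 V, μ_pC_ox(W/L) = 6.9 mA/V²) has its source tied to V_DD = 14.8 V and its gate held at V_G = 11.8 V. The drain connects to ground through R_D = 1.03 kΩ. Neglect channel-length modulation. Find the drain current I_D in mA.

V_SG = V_DD − V_G = 14.8 − 11.8 = 3 V, so V_ov = 3 − 1.3 = 1.7 V.
Assume saturation: I_D = ½ k_p V_ov² = 0.5 × 6.9 × 1.7² = 9.97 mA, giving V_SD = V_DD − I_D R_D = 14.8 − 9.97 × 1.03 = 4.53 V.
V_SD = 4.53 V ≥ V_ov = 1.7 V, confirming saturation.

I_D = 9.97 mA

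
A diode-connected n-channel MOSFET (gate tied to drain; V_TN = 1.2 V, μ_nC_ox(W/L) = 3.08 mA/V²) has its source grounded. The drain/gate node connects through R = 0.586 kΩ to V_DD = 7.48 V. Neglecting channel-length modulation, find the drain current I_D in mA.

With gate tied to drain, V_GS = V_DS ≥ V_GS − V_TN, so the device is in saturation.
KCL at the drain: ½ k_n (V_GS − V_TN)² = (V_DD − V_GS)/R.
Let x = V_GS − 1.2. Then 0.902 x² + x − 6.28 = 0, giving x = 2.14 V (positive root), so V_GS = 3.34 V.
I_D = (V_DD − V_GS)/R = (7.48 − 3.34) / 0.586 = 7.06 mA.

I_D = 7.06 mA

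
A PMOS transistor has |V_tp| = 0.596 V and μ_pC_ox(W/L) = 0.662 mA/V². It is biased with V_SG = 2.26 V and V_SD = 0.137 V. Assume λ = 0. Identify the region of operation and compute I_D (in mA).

Triode; I_D = 0.145 mA

V_ov = V_SG − |V_tp| = 2.26 − 0.596 = 1.66 V.
Since V_SD = 0.137 V < V_ov = 1.66 V, the device is in the triode region.
I_D = k_p [V_ov · V_SD − ½ V_SD²] = 0.662 × [1.66 × 0.137 − 0.5 × 0.137²] = 0.145 mA.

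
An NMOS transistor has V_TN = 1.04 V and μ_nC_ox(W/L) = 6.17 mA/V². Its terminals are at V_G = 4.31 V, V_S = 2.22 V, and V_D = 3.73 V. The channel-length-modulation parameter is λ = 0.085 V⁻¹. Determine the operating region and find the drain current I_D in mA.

V_GS = V_G − V_S = 4.31 − 2.22 = 2.09 V; V_DS = V_D − V_S = 3.73 − 2.22 = 1.51 V.
V_ov = V_GS − V_TN = 2.09 − 1.04 = 1.05 V.
Since V_DS = 1.51 V ≥ V_ov = 1.05 V, the device is in saturation.
I_D = ½ k_n V_ov² (1 + λ V_DS) = 0.5 × 6.17 × 1.05² × (1 + 0.085 × 1.51) = 3.84 mA.

Saturation; I_D = 3.84 mA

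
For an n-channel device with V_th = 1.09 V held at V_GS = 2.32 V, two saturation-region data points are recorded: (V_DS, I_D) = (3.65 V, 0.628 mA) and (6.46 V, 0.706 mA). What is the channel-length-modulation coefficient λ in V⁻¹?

λ = 0.0527 V⁻¹

With V_GS fixed, I_D ∝ (1 + λ V_DS) in saturation, so I_D2/I_D1 = (1 + λ V_DS2)/(1 + λ V_DS1).
0.706/0.628 = 1.124 = (1 + 6.46 λ)/(1 + 3.65 λ).
Solving: λ (I_D1 V_DS2 − I_D2 V_DS1) = I_D2 − I_D1, so λ = (0.706 − 0.628) / (0.628 × 6.46 − 0.706 × 3.65) = 0.078 / 1.48 = 0.0527 V⁻¹.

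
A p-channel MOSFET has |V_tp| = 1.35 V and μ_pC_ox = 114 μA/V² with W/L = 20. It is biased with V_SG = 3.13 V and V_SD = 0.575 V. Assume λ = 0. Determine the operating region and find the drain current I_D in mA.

Triode; I_D = 1.96 mA

k_p = μ_pC_ox · (W/L) = 2.28 mA/V².
V_ov = V_SG − |V_tp| = 3.13 − 1.35 = 1.78 V.
Since V_SD = 0.575 V < V_ov = 1.78 V, the device is in the triode region.
I_D = k_p [V_ov · V_SD − ½ V_SD²] = 2.28 × [1.78 × 0.575 − 0.5 × 0.575²] = 1.96 mA.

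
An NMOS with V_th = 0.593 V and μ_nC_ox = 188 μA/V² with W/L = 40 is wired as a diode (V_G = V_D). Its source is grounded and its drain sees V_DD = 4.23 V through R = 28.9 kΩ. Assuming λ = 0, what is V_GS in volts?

V_GS = 0.771 V

With gate tied to drain, V_GS = V_DS ≥ V_GS − V_th, so the device is in saturation.
k_n = μ_nC_ox · (W/L) = 7.52 mA/V².
KCL at the drain: ½ k_n (V_GS − V_th)² = (V_DD − V_GS)/R.
Let x = V_GS − 0.593. Then 109 x² + x − 3.637 = 0, giving x = 0.178 V (positive root), so V_GS = 0.771 V.
I_D = (V_DD − V_GS)/R = (4.23 − 0.771) / 28.9 = 0.12 mA.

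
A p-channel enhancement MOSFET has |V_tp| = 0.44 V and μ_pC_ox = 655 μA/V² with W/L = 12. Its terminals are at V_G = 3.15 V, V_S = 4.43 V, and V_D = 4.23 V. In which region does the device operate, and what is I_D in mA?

Triode; I_D = 1.16 mA

V_SG = V_S − V_G = 4.43 − 3.15 = 1.28 V; V_SD = V_S − V_D = 4.43 − 4.23 = 0.2 V.
k_p = μ_pC_ox · (W/L) = 7.86 mA/V².
V_ov = V_SG − |V_tp| = 1.28 − 0.44 = 0.84 V.
Since V_SD = 0.2 V < V_ov = 0.84 V, the device is in the triode region.
I_D = k_p [V_ov · V_SD − ½ V_SD²] = 7.86 × [0.84 × 0.2 − 0.5 × 0.2²] = 1.16 mA.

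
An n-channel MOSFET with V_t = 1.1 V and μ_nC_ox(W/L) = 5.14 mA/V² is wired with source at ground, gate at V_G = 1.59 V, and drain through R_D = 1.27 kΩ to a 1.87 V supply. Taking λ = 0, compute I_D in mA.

V_GS = V_G = 1.59 V, so V_ov = 1.59 − 1.1 = 0.49 V.
Assume saturation: I_D = ½ k_n V_ov² = 0.5 × 5.14 × 0.49² = 0.617 mA, giving V_DS = V_DD − I_D R_D = 1.87 − 0.617 × 1.27 = 1.09 V.
V_DS = 1.09 V ≥ V_ov = 0.49 V, confirming saturation.

I_D = 0.617 mA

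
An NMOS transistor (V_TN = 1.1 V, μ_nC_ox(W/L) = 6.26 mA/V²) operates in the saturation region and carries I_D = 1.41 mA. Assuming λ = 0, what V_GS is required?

V_GS = 1.77 V

In saturation I_D = ½ k_n (V_GS − V_TN)², so V_GS − V_TN = √(2 I_D / k_n) = √(2 × 1.41 / 6.26) = 0.671 V.
V_GS = 1.1 + 0.671 = 1.77 V.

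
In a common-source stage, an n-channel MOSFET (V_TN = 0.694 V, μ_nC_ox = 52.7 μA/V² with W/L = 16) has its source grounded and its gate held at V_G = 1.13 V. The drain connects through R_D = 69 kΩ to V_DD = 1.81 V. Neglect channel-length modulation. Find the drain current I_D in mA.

I_D = 0.0251 mA

V_GS = V_G = 1.13 V, so V_ov = 1.13 − 0.694 = 0.436 V.
k_n = μ_nC_ox · (W/L) = 0.8432 mA/V².
Assume saturation: I_D = ½ k_n V_ov² = 0.5 × 0.8432 × 0.436² = 0.0801 mA, giving V_DS = V_DD − I_D R_D = 1.81 − 0.0801 × 69 = -3.72 V.
But -3.72 V < V_ov = 0.436 V, so the device is actually in triode.
In triode I_D = k_n[V_ov V_DS − ½ V_DS²] and I_D = (V_DD − V_DS)/R_D. Equating: 29.1 V_DS² − 26.37 V_DS + 1.81 = 0, giving V_DS = 0.0748 V (the root below V_ov).
I_D = (1.81 − 0.0748) / 69 = 0.0251 mA.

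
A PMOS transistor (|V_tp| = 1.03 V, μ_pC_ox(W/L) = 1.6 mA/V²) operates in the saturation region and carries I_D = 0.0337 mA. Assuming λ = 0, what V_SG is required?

V_SG = 1.24 V

In saturation I_D = ½ k_p (V_SG − |V_tp|)², so V_SG − |V_tp| = √(2 I_D / k_p) = √(2 × 0.0337 / 1.6) = 0.205 V.
V_SG = 1.03 + 0.205 = 1.24 V.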